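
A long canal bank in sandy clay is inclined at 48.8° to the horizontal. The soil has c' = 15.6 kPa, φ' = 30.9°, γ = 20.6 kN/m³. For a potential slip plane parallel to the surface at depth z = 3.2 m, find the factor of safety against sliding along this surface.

For an infinite slope with a slip plane parallel to the surface (no pore pressure): FS = [c' + γz cos²β tanφ'] / [γz sinβ cosβ].
γz = 20.6·3.2 = 65.92 kN/m²
Numerator = 15.6 + 65.92·cos²48.8°·tan30.9° = 15.6 + 65.92·0.4339·0.5985 = 32.717 kPa
Denominator = 65.92·sin48.8°·cos48.8° = 65.92·0.7524·0.6587 = 32.670 kPa
FS = 32.717 / 32.670 = 1.001

FS = 1.00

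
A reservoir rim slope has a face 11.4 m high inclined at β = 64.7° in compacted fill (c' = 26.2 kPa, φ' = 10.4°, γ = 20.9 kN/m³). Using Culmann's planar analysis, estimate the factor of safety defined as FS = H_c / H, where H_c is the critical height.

H_c = (4c'/γ) · sinβ cosφ' / [1 − cos(β − φ')]
    = (4·26.2/20.9) · sin64.7°·cos10.4° / [1 − cos54.3°]
    = 5.014 · 0.8892 / 0.4165 = 10.71 m
FS = H_c / H = 10.71 / 11.4 = 0.939

FS = 0.94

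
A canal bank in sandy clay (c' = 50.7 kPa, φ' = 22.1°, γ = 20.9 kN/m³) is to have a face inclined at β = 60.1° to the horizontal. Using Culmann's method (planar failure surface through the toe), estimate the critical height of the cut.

Culmann's analysis gives the critical failure plane at α_cr = (β + φ')/2 = (60.1 + 22.1)/2 = 41.1°, and the critical height
H_c = (4c'/γ) · sinβ cosφ' / [1 − cos(β − φ')]
    = (4·50.7/20.9) · sin60.1°·cos22.1° / [1 − cos(38.0°)]
    = 9.703 · 0.8669·0.9265 / [1 − 0.7880]
    = 9.703 · 0.8032 / 0.2120
    = 36.76 m

H_c = 36.76 m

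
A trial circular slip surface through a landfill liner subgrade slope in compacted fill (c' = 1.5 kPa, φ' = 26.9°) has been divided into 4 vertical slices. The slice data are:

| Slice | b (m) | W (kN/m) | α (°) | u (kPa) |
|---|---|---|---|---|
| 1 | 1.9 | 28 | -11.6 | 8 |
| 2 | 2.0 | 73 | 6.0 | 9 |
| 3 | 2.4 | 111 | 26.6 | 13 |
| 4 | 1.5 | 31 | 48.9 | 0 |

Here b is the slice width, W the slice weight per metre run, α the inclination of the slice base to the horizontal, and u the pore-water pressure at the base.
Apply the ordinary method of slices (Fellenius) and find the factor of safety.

Ordinary method of slices: FS = Σ[c'·Δl_i + (W_i cosα_i − u_i·Δl_i)·tanφ'] / Σ W_i sinα_i, with Δl_i = b_i / cosα_i.
Slice 1: Δl = 1.9/cos(-11.6°) = 1.940 m; N'_1 = 28·cos(-11.6°) − 8·1.940 = 11.9; c'Δl = 2.91; W sinα = -5.6
Slice 2: Δl = 2.0/cos6.0° = 2.011 m; N'_2 = 73·cos6.0° − 9·2.011 = 54.5; c'Δl = 3.02; W sinα = 7.6
Slice 3: Δl = 2.4/cos26.6° = 2.684 m; N'_3 = 111·cos26.6° − 13·2.684 = 64.4; c'Δl = 4.03; W sinα = 49.7
Slice 4: Δl = 1.5/cos48.9° = 2.282 m; N'_4 = 31·cos48.9° − 0·2.282 = 20.4; c'Δl = 3.42; W sinα = 23.4
Σc'Δl = 13.4 kN/m; ΣN' = 151.1 kN/m; ΣW sinα = 75.1 kN/m
Resisting = 13.4 + 151.1·tan26.9° = 13.4 + 76.7 = 90.1 kN/m
FS = 90.1 / 75.1 = 1.200

FS = 1.20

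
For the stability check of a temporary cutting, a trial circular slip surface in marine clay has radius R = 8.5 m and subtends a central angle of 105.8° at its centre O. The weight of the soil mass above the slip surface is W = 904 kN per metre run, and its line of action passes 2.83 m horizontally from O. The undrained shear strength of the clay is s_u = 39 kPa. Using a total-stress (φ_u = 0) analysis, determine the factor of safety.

FS = 2.03

Taking moments about the centre O, the resisting moment is provided by the undrained shear strength acting along the arc:
Arc length L_a = R·θ = 8.5·(105.8°·π/180) = 8.5·1.8466 = 15.70 m
M_R = s_u·L_a·R = 39·15.70·8.5 = 5203.1 kN·m/m
M_D = W·d = 904·2.83 = 2558.3 kN·m/m
FS = M_R / M_D = 5203.1 / 2558.3 = 2.034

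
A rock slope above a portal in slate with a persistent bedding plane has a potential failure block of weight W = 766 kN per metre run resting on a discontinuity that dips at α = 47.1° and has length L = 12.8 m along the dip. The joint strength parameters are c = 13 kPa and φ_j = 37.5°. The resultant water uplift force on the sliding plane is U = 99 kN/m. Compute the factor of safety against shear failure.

FS = 0.87

Resolving the block weight along and normal to the plane and applying the Mohr–Coulomb strength on the joint:
N' = W cosα − U = 766·cos47.1° − 99 = 422.4 kN/m
Driving force T = W sinα = 766·sin47.1° = 561.1 kN/m
Resisting force R = c·L + N'·tanφ_j = 13·12.8 + 422.4·tan37.5° = 166.4 + 324.1 = 490.5 kN/m
FS = R / T = 490.5 / 561.1 = 0.874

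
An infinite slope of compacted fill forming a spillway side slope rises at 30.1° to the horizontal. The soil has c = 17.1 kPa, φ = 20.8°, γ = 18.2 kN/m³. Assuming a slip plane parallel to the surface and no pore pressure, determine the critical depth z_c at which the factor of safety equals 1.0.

Setting FS = 1.00 in FS = [c + γz cos²β tanφ] / [γz sinβ cosβ] and solving for z:
z = c / [γ cosβ (FS·sinβ − cosβ·tanφ)]
  = 17.1 / [18.2·cos30.1°·(1.00·sin30.1° − cos30.1°·tan20.8°)]
  = 17.1 / [18.2·0.8652·(1.00·0.5015 − 0.8652·0.3799)]
  = 17.1 / 2.7220 = 6.282 m

z_c = 6.28 m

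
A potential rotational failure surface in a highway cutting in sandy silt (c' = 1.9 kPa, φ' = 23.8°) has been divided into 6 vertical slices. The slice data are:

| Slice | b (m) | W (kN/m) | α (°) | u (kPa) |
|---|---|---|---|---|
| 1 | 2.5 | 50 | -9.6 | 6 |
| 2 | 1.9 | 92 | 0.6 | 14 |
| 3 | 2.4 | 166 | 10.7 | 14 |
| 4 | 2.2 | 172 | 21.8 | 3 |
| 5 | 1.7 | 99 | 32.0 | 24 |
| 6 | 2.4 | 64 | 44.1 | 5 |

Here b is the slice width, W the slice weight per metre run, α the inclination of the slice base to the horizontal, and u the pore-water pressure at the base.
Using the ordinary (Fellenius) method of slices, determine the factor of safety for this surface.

Ordinary method of slices: FS = Σ[c'·Δl_i + (W_i cosα_i − u_i·Δl_i)·tanφ'] / Σ W_i sinα_i, with Δl_i = b_i / cosα_i.
Slice 1: Δl = 2.5/cos(-9.6°) = 2.536 m; N'_1 = 50·cos(-9.6°) − 6·2.536 = 34.1; c'Δl = 4.82; W sinα = -8.3
Slice 2: Δl = 1.9/cos0.6° = 1.900 m; N'_2 = 92·cos0.6° − 14·1.900 = 65.4; c'Δl = 3.61; W sinα = 1.0
Slice 3: Δl = 2.4/cos10.7° = 2.442 m; N'_3 = 166·cos10.7° − 14·2.442 = 128.9; c'Δl = 4.64; W sinα = 30.8
Slice 4: Δl = 2.2/cos21.8° = 2.369 m; N'_4 = 172·cos21.8° − 3·2.369 = 152.6; c'Δl = 4.50; W sinα = 63.9
Slice 5: Δl = 1.7/cos32.0° = 2.005 m; N'_5 = 99·cos32.0° − 24·2.005 = 35.8; c'Δl = 3.81; W sinα = 52.5
Slice 6: Δl = 2.4/cos44.1° = 3.342 m; N'_6 = 64·cos44.1° − 5·3.342 = 29.2; c'Δl = 6.35; W sinα = 44.5
Σc'Δl = 27.7 kN/m; ΣN' = 446.1 kN/m; ΣW sinα = 184.3 kN/m
Resisting = 27.7 + 446.1·tan23.8° = 27.7 + 196.7 = 224.5 kN/m
FS = 224.5 / 184.3 = 1.218

FS = 1.22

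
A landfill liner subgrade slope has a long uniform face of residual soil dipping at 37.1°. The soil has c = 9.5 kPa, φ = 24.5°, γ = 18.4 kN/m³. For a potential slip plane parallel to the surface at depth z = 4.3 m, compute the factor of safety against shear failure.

For an infinite slope with a slip plane parallel to the surface (no pore pressure): FS = [c + γz cos²β tanφ] / [γz sinβ cosβ].
γz = 18.4·4.3 = 79.12 kN/m²
Numerator = 9.5 + 79.12·cos²37.1°·tan24.5° = 9.5 + 79.12·0.6361·0.4557 = 32.437 kPa
Denominator = 79.12·sin37.1°·cos37.1° = 79.12·0.6032·0.7976 = 38.065 kPa
FS = 32.437 / 38.065 = 0.852

FS = 0.85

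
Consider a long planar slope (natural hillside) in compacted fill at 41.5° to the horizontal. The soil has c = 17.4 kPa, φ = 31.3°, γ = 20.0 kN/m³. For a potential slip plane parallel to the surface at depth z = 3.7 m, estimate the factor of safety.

For an infinite slope with a slip plane parallel to the surface (no pore pressure): FS = [c + γz cos²β tanφ] / [γz sinβ cosβ].
γz = 20.0·3.7 = 74.00 kN/m²
Numerator = 17.4 + 74.00·cos²41.5°·tan31.3° = 17.4 + 74.00·0.5609·0.6080 = 42.638 kPa
Denominator = 74.00·sin41.5°·cos41.5° = 74.00·0.6626·0.7490 = 36.724 kPa
FS = 42.638 / 36.724 = 1.161

FS = 1.16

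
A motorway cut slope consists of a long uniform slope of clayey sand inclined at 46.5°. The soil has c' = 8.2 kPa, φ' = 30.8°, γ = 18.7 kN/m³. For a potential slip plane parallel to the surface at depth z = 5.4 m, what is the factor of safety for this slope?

FS = 0.73

For an infinite slope with a slip plane parallel to the surface (no pore pressure): FS = [c' + γz cos²β tanφ'] / [γz sinβ cosβ].
γz = 18.7·5.4 = 100.98 kN/m²
Numerator = 8.2 + 100.98·cos²46.5°·tan30.8° = 8.2 + 100.98·0.4738·0.5961 = 36.723 kPa
Denominator = 100.98·sin46.5°·cos46.5° = 100.98·0.7254·0.6884 = 50.421 kPa
FS = 36.723 / 50.421 = 0.728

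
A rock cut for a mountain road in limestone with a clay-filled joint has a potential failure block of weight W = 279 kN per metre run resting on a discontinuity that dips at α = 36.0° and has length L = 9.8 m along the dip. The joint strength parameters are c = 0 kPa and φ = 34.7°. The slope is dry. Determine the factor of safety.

Resolving the block weight along and normal to the plane and applying the Mohr–Coulomb strength on the joint:
N' = W cosα = 279·cos36.0° = 225.7 kN/m
Driving force T = W sinα = 279·sin36.0° = 164.0 kN/m
Resisting force R = c·L + N'·tanφ = 0·9.8 + 225.7·tan34.7° = 0.0 + 156.3 = 156.3 kN/m
FS = R / T = 156.3 / 164.0 = 0.953

FS = 0.95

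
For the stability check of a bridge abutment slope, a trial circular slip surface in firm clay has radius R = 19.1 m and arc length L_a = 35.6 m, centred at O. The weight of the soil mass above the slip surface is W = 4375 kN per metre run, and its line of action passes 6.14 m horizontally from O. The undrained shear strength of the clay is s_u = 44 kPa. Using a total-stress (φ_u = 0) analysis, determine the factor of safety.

FS = 1.11

Taking moments about the centre O, the resisting moment is provided by the undrained shear strength acting along the arc:
M_R = s_u·L_a·R = 44·35.60·19.1 = 29918.2 kN·m/m
M_D = W·d = 4375·6.14 = 26862.5 kN·m/m
FS = M_R / M_D = 29918.2 / 26862.5 = 1.114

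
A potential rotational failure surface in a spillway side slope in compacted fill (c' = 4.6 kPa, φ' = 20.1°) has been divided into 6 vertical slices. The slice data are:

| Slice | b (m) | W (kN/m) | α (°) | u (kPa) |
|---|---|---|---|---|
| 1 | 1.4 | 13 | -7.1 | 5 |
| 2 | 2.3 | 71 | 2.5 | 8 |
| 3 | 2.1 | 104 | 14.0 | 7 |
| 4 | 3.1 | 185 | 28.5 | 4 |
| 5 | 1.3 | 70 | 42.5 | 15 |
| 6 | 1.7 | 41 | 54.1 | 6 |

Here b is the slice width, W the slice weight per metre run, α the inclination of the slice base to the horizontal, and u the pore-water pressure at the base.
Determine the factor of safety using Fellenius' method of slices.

Ordinary method of slices: FS = Σ[c'·Δl_i + (W_i cosα_i − u_i·Δl_i)·tanφ'] / Σ W_i sinα_i, with Δl_i = b_i / cosα_i.
Slice 1: Δl = 1.4/cos(-7.1°) = 1.411 m; N'_1 = 13·cos(-7.1°) − 5·1.411 = 5.8; c'Δl = 6.49; W sinα = -1.6
Slice 2: Δl = 2.3/cos2.5° = 2.302 m; N'_2 = 71·cos2.5° − 8·2.302 = 52.5; c'Δl = 10.59; W sinα = 3.1
Slice 3: Δl = 2.1/cos14.0° = 2.164 m; N'_3 = 104·cos14.0° − 7·2.164 = 85.8; c'Δl = 9.96; W sinα = 25.2
Slice 4: Δl = 3.1/cos28.5° = 3.527 m; N'_4 = 185·cos28.5° − 4·3.527 = 148.5; c'Δl = 16.23; W sinα = 88.3
Slice 5: Δl = 1.3/cos42.5° = 1.763 m; N'_5 = 70·cos42.5° − 15·1.763 = 25.2; c'Δl = 8.11; W sinα = 47.3
Slice 6: Δl = 1.7/cos54.1° = 2.899 m; N'_6 = 41·cos54.1° − 6·2.899 = 6.6; c'Δl = 13.34; W sinα = 33.2
Σc'Δl = 64.7 kN/m; ΣN' = 324.4 kN/m; ΣW sinα = 195.4 kN/m
Resisting = 64.7 + 324.4·tan20.1° = 64.7 + 118.7 = 183.4 kN/m
FS = 183.4 / 195.4 = 0.939

FS = 0.94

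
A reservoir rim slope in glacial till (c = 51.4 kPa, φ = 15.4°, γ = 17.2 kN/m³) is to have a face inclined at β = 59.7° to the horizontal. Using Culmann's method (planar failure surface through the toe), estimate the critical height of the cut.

Culmann's analysis gives the critical failure plane at α_cr = (β + φ)/2 = (59.7 + 15.4)/2 = 37.6°, and the critical height
H_c = (4c/γ) · sinβ cosφ / [1 − cos(β − φ)]
    = (4·51.4/17.2) · sin59.7°·cos15.4° / [1 − cos(44.3°)]
    = 11.953 · 0.8634·0.9641 / [1 − 0.7157]
    = 11.953 · 0.8324 / 0.2843
    = 35.00 m

H_c = 35.00 m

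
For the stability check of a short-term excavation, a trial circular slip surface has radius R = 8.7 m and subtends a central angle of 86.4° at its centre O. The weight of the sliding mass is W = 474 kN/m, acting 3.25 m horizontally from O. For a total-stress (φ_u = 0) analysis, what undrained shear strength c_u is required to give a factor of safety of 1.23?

FS = c_u·L_a·R / (W·d), so c_u = FS·W·d / (L_a·R).
Arc length L_a = R·θ = 8.7·(86.4°·π/180) = 8.7·1.5080 = 13.12 m
c_u = 1.23·474·3.25 / (13.12·8.7) = 1894.8 / 114.14 = 16.60 kPa

c_u = 16.6 kPa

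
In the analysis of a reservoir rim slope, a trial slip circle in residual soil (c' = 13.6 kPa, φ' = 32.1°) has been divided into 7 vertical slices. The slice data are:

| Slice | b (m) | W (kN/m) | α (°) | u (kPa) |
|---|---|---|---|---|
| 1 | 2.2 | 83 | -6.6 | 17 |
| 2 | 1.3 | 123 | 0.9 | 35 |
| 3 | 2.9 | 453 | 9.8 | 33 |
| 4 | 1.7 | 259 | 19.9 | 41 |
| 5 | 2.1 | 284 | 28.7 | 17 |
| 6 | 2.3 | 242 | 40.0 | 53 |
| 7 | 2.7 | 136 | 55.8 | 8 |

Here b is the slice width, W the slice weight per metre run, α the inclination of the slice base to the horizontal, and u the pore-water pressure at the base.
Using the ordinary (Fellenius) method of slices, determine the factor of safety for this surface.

FS = 1.47

Ordinary method of slices: FS = Σ[c'·Δl_i + (W_i cosα_i − u_i·Δl_i)·tanφ'] / Σ W_i sinα_i, with Δl_i = b_i / cosα_i.
Slice 1: Δl = 2.2/cos(-6.6°) = 2.215 m; N'_1 = 83·cos(-6.6°) − 17·2.215 = 44.8; c'Δl = 30.12; W sinα = -9.5
Slice 2: Δl = 1.3/cos0.9° = 1.300 m; N'_2 = 123·cos0.9° − 35·1.300 = 77.5; c'Δl = 17.68; W sinα = 1.9
Slice 3: Δl = 2.9/cos9.8° = 2.943 m; N'_3 = 453·cos9.8° − 33·2.943 = 349.3; c'Δl = 40.02; W sinα = 77.1
Slice 4: Δl = 1.7/cos19.9° = 1.808 m; N'_4 = 259·cos19.9° − 41·1.808 = 169.4; c'Δl = 24.59; W sinα = 88.2
Slice 5: Δl = 2.1/cos28.7° = 2.394 m; N'_5 = 284·cos28.7° − 17·2.394 = 208.4; c'Δl = 32.56; W sinα = 136.4
Slice 6: Δl = 2.3/cos40.0° = 3.002 m; N'_6 = 242·cos40.0° − 53·3.002 = 26.3; c'Δl = 40.83; W sinα = 155.6
Slice 7: Δl = 2.7/cos55.8° = 4.804 m; N'_7 = 136·cos55.8° − 8·4.804 = 38.0; c'Δl = 65.33; W sinα = 112.5
Σc'Δl = 251.1 kN/m; ΣN' = 913.6 kN/m; ΣW sinα = 562.1 kN/m
Resisting = 251.1 + 913.6·tan32.1° = 251.1 + 573.1 = 824.3 kN/m
FS = 824.3 / 562.1 = 1.466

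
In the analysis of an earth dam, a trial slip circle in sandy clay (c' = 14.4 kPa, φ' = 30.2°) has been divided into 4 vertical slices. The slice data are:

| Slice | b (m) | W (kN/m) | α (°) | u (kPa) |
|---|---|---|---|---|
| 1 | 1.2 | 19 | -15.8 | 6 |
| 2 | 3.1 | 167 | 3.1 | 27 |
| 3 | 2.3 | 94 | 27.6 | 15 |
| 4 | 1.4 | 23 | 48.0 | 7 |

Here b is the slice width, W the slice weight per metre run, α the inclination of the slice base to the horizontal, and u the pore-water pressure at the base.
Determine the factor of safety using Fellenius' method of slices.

FS = 3.27

Ordinary method of slices: FS = Σ[c'·Δl_i + (W_i cosα_i − u_i·Δl_i)·tanφ'] / Σ W_i sinα_i, with Δl_i = b_i / cosα_i.
Slice 1: Δl = 1.2/cos(-15.8°) = 1.247 m; N'_1 = 19·cos(-15.8°) − 6·1.247 = 10.8; c'Δl = 17.96; W sinα = -5.2
Slice 2: Δl = 3.1/cos3.1° = 3.105 m; N'_2 = 167·cos3.1° − 27·3.105 = 82.9; c'Δl = 44.71; W sinα = 9.0
Slice 3: Δl = 2.3/cos27.6° = 2.595 m; N'_3 = 94·cos27.6° − 15·2.595 = 44.4; c'Δl = 37.37; W sinα = 43.5
Slice 4: Δl = 1.4/cos48.0° = 2.092 m; N'_4 = 23·cos48.0° − 7·2.092 = 0.7; c'Δl = 30.13; W sinα = 17.1
Σc'Δl = 130.2 kN/m; ΣN' = 138.8 kN/m; ΣW sinα = 64.5 kN/m
Resisting = 130.2 + 138.8·tan30.2° = 130.2 + 80.8 = 211.0 kN/m
FS = 211.0 / 64.5 = 3.271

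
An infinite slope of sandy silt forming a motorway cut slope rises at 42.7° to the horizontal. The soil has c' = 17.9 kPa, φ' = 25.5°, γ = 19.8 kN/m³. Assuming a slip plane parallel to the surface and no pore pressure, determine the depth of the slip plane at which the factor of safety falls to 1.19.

Setting FS = 1.19 in FS = [c' + γz cos²β tanφ'] / [γz sinβ cosβ] and solving for z:
z = c' / [γ cosβ (FS·sinβ − cosβ·tanφ')]
  = 17.9 / [19.8·cos42.7°·(1.19·sin42.7° − cos42.7°·tan25.5°)]
  = 17.9 / [19.8·0.7349·(1.19·0.6782 − 0.7349·0.4770)]
  = 17.9 / 6.6423 = 2.695 m

z = 2.69 m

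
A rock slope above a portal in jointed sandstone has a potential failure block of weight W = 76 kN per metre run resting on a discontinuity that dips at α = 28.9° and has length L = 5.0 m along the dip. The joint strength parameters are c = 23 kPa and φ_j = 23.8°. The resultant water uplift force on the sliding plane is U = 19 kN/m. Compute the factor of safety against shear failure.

FS = 3.70

Resolving the block weight along and normal to the plane and applying the Mohr–Coulomb strength on the joint:
N' = W cosα − U = 76·cos28.9° − 19 = 47.5 kN/m
Driving force T = W sinα = 76·sin28.9° = 36.7 kN/m
Resisting force R = c·L + N'·tanφ_j = 23·5.0 + 47.5·tan23.8° = 115.0 + 21.0 = 136.0 kN/m
FS = R / T = 136.0 / 36.7 = 3.702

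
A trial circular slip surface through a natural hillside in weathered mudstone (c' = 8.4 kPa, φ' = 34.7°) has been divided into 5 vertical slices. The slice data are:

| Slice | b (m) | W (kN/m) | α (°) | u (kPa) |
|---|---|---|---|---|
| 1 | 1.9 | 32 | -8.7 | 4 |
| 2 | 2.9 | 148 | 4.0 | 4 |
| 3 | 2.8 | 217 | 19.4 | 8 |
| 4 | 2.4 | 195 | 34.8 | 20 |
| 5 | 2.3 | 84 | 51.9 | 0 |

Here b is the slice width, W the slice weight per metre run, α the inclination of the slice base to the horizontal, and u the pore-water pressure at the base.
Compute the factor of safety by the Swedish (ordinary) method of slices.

FS = 1.82

Ordinary method of slices: FS = Σ[c'·Δl_i + (W_i cosα_i − u_i·Δl_i)·tanφ'] / Σ W_i sinα_i, with Δl_i = b_i / cosα_i.
Slice 1: Δl = 1.9/cos(-8.7°) = 1.922 m; N'_1 = 32·cos(-8.7°) − 4·1.922 = 23.9; c'Δl = 16.15; W sinα = -4.8
Slice 2: Δl = 2.9/cos4.0° = 2.907 m; N'_2 = 148·cos4.0° − 4·2.907 = 136.0; c'Δl = 24.42; W sinα = 10.3
Slice 3: Δl = 2.8/cos19.4° = 2.969 m; N'_3 = 217·cos19.4° − 8·2.969 = 180.9; c'Δl = 24.94; W sinα = 72.1
Slice 4: Δl = 2.4/cos34.8° = 2.923 m; N'_4 = 195·cos34.8° − 20·2.923 = 101.7; c'Δl = 24.55; W sinα = 111.3
Slice 5: Δl = 2.3/cos51.9° = 3.727 m; N'_5 = 84·cos51.9° − 0·3.727 = 51.8; c'Δl = 31.31; W sinα = 66.1
Σc'Δl = 121.4 kN/m; ΣN' = 494.4 kN/m; ΣW sinα = 255.0 kN/m
Resisting = 121.4 + 494.4·tan34.7° = 121.4 + 342.3 = 463.7 kN/m
FS = 463.7 / 255.0 = 1.819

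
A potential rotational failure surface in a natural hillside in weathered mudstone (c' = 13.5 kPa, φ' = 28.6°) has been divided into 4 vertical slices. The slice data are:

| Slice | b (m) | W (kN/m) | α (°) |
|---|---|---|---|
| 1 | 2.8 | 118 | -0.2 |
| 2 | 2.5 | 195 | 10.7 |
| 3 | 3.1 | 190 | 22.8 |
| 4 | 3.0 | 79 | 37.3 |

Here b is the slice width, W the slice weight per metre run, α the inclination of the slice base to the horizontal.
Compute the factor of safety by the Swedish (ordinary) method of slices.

Ordinary method of slices: FS = Σ[c'·Δl_i + (W_i cosα_i)·tanφ'] / Σ W_i sinα_i, with Δl_i = b_i / cosα_i.
Slice 1: Δl = 2.8/cos(-0.2°) = 2.800 m; N'_1 = 118·cos(-0.2°) = 118.0; c'Δl = 37.80; W sinα = -0.4
Slice 2: Δl = 2.5/cos10.7° = 2.544 m; N'_2 = 195·cos10.7° = 191.6; c'Δl = 34.35; W sinα = 36.2
Slice 3: Δl = 3.1/cos22.8° = 3.363 m; N'_3 = 190·cos22.8° = 175.2; c'Δl = 45.40; W sinα = 73.6
Slice 4: Δl = 3.0/cos37.3° = 3.771 m; N'_4 = 79·cos37.3° = 62.8; c'Δl = 50.91; W sinα = 47.9
Σc'Δl = 168.5 kN/m; ΣN' = 547.6 kN/m; ΣW sinα = 157.3 kN/m
Resisting = 168.5 + 547.6·tan28.6° = 168.5 + 298.6 = 467.0 kN/m
FS = 467.0 / 157.3 = 2.969

FS = 2.97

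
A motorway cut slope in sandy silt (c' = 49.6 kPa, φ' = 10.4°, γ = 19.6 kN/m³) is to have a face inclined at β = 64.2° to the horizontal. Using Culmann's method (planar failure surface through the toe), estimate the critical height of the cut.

H_c = 21.90 m

Culmann's analysis gives the critical failure plane at α_cr = (β + φ')/2 = (64.2 + 10.4)/2 = 37.3°, and the critical height
H_c = (4c'/γ) · sinβ cosφ' / [1 − cos(β − φ')]
    = (4·49.6/19.6) · sin64.2°·cos10.4° / [1 − cos(53.8°)]
    = 10.122 · 0.9003·0.9836 / [1 − 0.5906]
    = 10.122 · 0.8855 / 0.4094
    = 21.90 m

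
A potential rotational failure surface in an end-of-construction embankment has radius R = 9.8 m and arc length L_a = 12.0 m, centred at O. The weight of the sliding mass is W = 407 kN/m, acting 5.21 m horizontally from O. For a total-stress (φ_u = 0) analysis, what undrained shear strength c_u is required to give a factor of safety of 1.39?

c_u = 25.1 kPa

FS = c_u·L_a·R / (W·d), so c_u = FS·W·d / (L_a·R).
c_u = 1.39·407·5.21 / (12.00·9.8) = 2947.5 / 117.60 = 25.06 kPa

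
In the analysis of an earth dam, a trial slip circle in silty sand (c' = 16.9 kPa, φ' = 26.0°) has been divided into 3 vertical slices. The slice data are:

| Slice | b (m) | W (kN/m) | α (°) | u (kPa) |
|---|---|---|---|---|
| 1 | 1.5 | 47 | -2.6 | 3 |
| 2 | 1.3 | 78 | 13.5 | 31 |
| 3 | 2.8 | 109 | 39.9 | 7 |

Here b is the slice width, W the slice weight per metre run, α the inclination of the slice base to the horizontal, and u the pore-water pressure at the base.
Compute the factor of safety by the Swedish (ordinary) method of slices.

Ordinary method of slices: FS = Σ[c'·Δl_i + (W_i cosα_i − u_i·Δl_i)·tanφ'] / Σ W_i sinα_i, with Δl_i = b_i / cosα_i.
Slice 1: Δl = 1.5/cos(-2.6°) = 1.502 m; N'_1 = 47·cos(-2.6°) − 3·1.502 = 42.4; c'Δl = 25.38; W sinα = -2.1
Slice 2: Δl = 1.3/cos13.5° = 1.337 m; N'_2 = 78·cos13.5° − 31·1.337 = 34.4; c'Δl = 22.59; W sinα = 18.2
Slice 3: Δl = 2.8/cos39.9° = 3.650 m; N'_3 = 109·cos39.9° − 7·3.650 = 58.1; c'Δl = 61.68; W sinα = 69.9
Σc'Δl = 109.7 kN/m; ΣN' = 134.9 kN/m; ΣW sinα = 86.0 kN/m
Resisting = 109.7 + 134.9·tan26.0° = 109.7 + 65.8 = 175.5 kN/m
FS = 175.5 / 86.0 = 2.040

FS = 2.04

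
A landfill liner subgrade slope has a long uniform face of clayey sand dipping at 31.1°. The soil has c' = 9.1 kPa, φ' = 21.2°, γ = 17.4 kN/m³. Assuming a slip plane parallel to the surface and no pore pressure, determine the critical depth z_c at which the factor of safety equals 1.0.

z_c = 3.31 m

Setting FS = 1.00 in FS = [c' + γz cos²β tanφ'] / [γz sinβ cosβ] and solving for z:
z = c' / [γ cosβ (FS·sinβ − cosβ·tanφ')]
  = 9.1 / [17.4·cos31.1°·(1.00·sin31.1° − cos31.1°·tan21.2°)]
  = 9.1 / [17.4·0.8563·(1.00·0.5165 − 0.8563·0.3879)]
  = 9.1 / 2.7475 = 3.312 m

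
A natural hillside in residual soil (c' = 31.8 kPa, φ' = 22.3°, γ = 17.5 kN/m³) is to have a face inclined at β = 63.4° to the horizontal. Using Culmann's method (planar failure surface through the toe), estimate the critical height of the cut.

H_c = 24.40 m

Culmann's analysis gives the critical failure plane at α_cr = (β + φ')/2 = (63.4 + 22.3)/2 = 42.9°, and the critical height
H_c = (4c'/γ) · sinβ cosφ' / [1 − cos(β − φ')]
    = (4·31.8/17.5) · sin63.4°·cos22.3° / [1 − cos(41.1°)]
    = 7.269 · 0.8942·0.9252 / [1 − 0.7536]
    = 7.269 · 0.8273 / 0.2464
    = 24.40 m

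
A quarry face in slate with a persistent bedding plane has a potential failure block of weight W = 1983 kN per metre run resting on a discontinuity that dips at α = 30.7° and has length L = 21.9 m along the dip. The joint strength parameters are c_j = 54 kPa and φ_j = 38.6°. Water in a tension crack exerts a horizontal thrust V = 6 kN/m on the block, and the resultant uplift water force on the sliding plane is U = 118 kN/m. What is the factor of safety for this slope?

Resolving the block weight along and normal to the plane and applying the Mohr–Coulomb strength on the joint:
N' = W cosα − U − V sinα = 1983·cos30.7° − 118 − 6·sin30.7° = 1584.0 kN/m
Driving force T = W sinα + V cosα = 1983·sin30.7° + 6·cos30.7° = 1017.6 kN/m
Resisting force R = c_j·L + N'·tanφ_j = 54·21.9 + 1584.0·tan38.6° = 1182.6 + 1264.5 = 2447.1 kN/m
FS = R / T = 2447.1 / 1017.6 = 2.405

FS = 2.40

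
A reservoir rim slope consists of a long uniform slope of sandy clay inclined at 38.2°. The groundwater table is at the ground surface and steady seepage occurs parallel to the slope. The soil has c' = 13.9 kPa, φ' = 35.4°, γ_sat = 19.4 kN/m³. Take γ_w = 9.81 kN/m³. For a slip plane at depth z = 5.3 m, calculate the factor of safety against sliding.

With seepage parallel to the slope and the water table at the surface, the effective normal stress on the slip plane uses the buoyant unit weight γ' = γ_sat − γ_w while the driving shear stress uses γ_sat:
FS = [c' + γ' z cos²β tanφ'] / [γ_sat z sinβ cosβ]
γ' = 19.4 − 9.81 = 9.59 kN/m³
Numerator = 13.9 + 9.59·5.3·cos²38.2°·tan35.4° = 13.9 + 9.59·5.3·0.6176·0.7107 = 36.207 kPa
Denominator = 19.4·5.3·sin38.2°·cos38.2° = 19.4·5.3·0.6184·0.7859 = 49.969 kPa
FS = 36.207 / 49.969 = 0.725

FS = 0.72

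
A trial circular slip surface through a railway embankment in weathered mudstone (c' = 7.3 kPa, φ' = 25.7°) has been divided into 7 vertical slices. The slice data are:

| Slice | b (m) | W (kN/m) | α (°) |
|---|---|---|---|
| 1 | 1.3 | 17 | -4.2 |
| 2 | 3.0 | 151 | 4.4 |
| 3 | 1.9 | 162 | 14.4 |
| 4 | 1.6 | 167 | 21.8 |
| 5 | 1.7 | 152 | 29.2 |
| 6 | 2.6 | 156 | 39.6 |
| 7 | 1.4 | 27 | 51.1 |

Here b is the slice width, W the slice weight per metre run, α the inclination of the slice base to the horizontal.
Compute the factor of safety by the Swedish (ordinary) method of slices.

FS = 1.54

Ordinary method of slices: FS = Σ[c'·Δl_i + (W_i cosα_i)·tanφ'] / Σ W_i sinα_i, with Δl_i = b_i / cosα_i.
Slice 1: Δl = 1.3/cos(-4.2°) = 1.304 m; N'_1 = 17·cos(-4.2°) = 17.0; c'Δl = 9.52; W sinα = -1.2
Slice 2: Δl = 3.0/cos4.4° = 3.009 m; N'_2 = 151·cos4.4° = 150.6; c'Δl = 21.96; W sinα = 11.6
Slice 3: Δl = 1.9/cos14.4° = 1.962 m; N'_3 = 162·cos14.4° = 156.9; c'Δl = 14.32; W sinα = 40.3
Slice 4: Δl = 1.6/cos21.8° = 1.723 m; N'_4 = 167·cos21.8° = 155.1; c'Δl = 12.58; W sinα = 62.0
Slice 5: Δl = 1.7/cos29.2° = 1.947 m; N'_5 = 152·cos29.2° = 132.7; c'Δl = 14.22; W sinα = 74.2
Slice 6: Δl = 2.6/cos39.6° = 3.374 m; N'_6 = 156·cos39.6° = 120.2; c'Δl = 24.63; W sinα = 99.4
Slice 7: Δl = 1.4/cos51.1° = 2.229 m; N'_7 = 27·cos51.1° = 17.0; c'Δl = 16.27; W sinα = 21.0
Σc'Δl = 113.5 kN/m; ΣN' = 749.3 kN/m; ΣW sinα = 307.3 kN/m
Resisting = 113.5 + 749.3·tan25.7° = 113.5 + 360.6 = 474.1 kN/m
FS = 474.1 / 307.3 = 1.543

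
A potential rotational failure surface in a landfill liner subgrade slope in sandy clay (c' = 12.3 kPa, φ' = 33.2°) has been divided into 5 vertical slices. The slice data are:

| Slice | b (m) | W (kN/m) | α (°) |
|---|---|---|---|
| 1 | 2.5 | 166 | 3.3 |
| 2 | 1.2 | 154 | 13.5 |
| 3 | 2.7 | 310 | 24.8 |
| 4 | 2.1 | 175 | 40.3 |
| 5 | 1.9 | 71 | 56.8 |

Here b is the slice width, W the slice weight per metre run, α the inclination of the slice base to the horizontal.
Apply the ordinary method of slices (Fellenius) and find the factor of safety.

Ordinary method of slices: FS = Σ[c'·Δl_i + (W_i cosα_i)·tanφ'] / Σ W_i sinα_i, with Δl_i = b_i / cosα_i.
Slice 1: Δl = 2.5/cos3.3° = 2.504 m; N'_1 = 166·cos3.3° = 165.7; c'Δl = 30.80; W sinα = 9.6
Slice 2: Δl = 1.2/cos13.5° = 1.234 m; N'_2 = 154·cos13.5° = 149.7; c'Δl = 15.18; W sinα = 36.0
Slice 3: Δl = 2.7/cos24.8° = 2.974 m; N'_3 = 310·cos24.8° = 281.4; c'Δl = 36.58; W sinα = 130.0
Slice 4: Δl = 2.1/cos40.3° = 2.753 m; N'_4 = 175·cos40.3° = 133.5; c'Δl = 33.87; W sinα = 113.2
Slice 5: Δl = 1.9/cos56.8° = 3.470 m; N'_5 = 71·cos56.8° = 38.9; c'Δl = 42.68; W sinα = 59.4
Σc'Δl = 159.1 kN/m; ΣN' = 769.2 kN/m; ΣW sinα = 348.1 kN/m
Resisting = 159.1 + 769.2·tan33.2° = 159.1 + 503.4 = 662.5 kN/m
FS = 662.5 / 348.1 = 1.903

FS = 1.90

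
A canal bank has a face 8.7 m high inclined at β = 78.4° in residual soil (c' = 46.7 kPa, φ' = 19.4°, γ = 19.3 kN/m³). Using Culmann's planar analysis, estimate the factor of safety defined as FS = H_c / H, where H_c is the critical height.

H_c = (4c'/γ) · sinβ cosφ' / [1 − cos(β − φ')]
    = (4·46.7/19.3) · sin78.4°·cos19.4° / [1 − cos59.0°]
    = 9.679 · 0.9240 / 0.4850 = 18.44 m
FS = H_c / H = 18.44 / 8.7 = 2.120

FS = 2.12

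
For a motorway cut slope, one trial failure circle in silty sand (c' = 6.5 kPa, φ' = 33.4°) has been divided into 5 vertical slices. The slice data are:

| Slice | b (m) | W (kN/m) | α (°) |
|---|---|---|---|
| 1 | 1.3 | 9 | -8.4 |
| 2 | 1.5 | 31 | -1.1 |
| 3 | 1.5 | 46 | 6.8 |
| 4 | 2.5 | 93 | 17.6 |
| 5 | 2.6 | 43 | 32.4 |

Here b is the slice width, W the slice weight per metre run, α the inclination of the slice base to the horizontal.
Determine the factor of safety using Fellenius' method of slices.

Ordinary method of slices: FS = Σ[c'·Δl_i + (W_i cosα_i)·tanφ'] / Σ W_i sinα_i, with Δl_i = b_i / cosα_i.
Slice 1: Δl = 1.3/cos(-8.4°) = 1.314 m; N'_1 = 9·cos(-8.4°) = 8.9; c'Δl = 8.54; W sinα = -1.3
Slice 2: Δl = 1.5/cos(-1.1°) = 1.500 m; N'_2 = 31·cos(-1.1°) = 31.0; c'Δl = 9.75; W sinα = -0.6
Slice 3: Δl = 1.5/cos6.8° = 1.511 m; N'_3 = 46·cos6.8° = 45.7; c'Δl = 9.82; W sinα = 5.4
Slice 4: Δl = 2.5/cos17.6° = 2.623 m; N'_4 = 93·cos17.6° = 88.6; c'Δl = 17.05; W sinα = 28.1
Slice 5: Δl = 2.6/cos32.4° = 3.079 m; N'_5 = 43·cos32.4° = 36.3; c'Δl = 20.02; W sinα = 23.0
Σc'Δl = 65.2 kN/m; ΣN' = 210.5 kN/m; ΣW sinα = 54.7 kN/m
Resisting = 65.2 + 210.5·tan33.4° = 65.2 + 138.8 = 204.0 kN/m
FS = 204.0 / 54.7 = 3.729

FS = 3.73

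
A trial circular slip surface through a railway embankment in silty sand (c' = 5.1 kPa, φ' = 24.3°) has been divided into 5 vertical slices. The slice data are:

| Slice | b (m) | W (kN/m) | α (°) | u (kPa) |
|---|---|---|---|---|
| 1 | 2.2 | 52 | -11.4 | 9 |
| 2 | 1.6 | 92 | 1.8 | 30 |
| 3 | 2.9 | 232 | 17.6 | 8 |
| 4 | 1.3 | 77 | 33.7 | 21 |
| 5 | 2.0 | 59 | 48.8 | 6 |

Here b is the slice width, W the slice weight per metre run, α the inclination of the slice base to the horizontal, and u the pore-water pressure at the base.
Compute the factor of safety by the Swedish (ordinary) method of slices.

FS = 1.37

Ordinary method of slices: FS = Σ[c'·Δl_i + (W_i cosα_i − u_i·Δl_i)·tanφ'] / Σ W_i sinα_i, with Δl_i = b_i / cosα_i.
Slice 1: Δl = 2.2/cos(-11.4°) = 2.244 m; N'_1 = 52·cos(-11.4°) − 9·2.244 = 30.8; c'Δl = 11.45; W sinα = -10.3
Slice 2: Δl = 1.6/cos1.8° = 1.601 m; N'_2 = 92·cos1.8° − 30·1.601 = 43.9; c'Δl = 8.16; W sinα = 2.9
Slice 3: Δl = 2.9/cos17.6° = 3.042 m; N'_3 = 232·cos17.6° − 8·3.042 = 196.8; c'Δl = 15.52; W sinα = 70.1
Slice 4: Δl = 1.3/cos33.7° = 1.563 m; N'_4 = 77·cos33.7° − 21·1.563 = 31.2; c'Δl = 7.97; W sinα = 42.7
Slice 5: Δl = 2.0/cos48.8° = 3.036 m; N'_5 = 59·cos48.8° − 6·3.036 = 20.6; c'Δl = 15.49; W sinα = 44.4
Σc'Δl = 58.6 kN/m; ΣN' = 323.4 kN/m; ΣW sinα = 149.9 kN/m
Resisting = 58.6 + 323.4·tan24.3° = 58.6 + 146.0 = 204.6 kN/m
FS = 204.6 / 149.9 = 1.365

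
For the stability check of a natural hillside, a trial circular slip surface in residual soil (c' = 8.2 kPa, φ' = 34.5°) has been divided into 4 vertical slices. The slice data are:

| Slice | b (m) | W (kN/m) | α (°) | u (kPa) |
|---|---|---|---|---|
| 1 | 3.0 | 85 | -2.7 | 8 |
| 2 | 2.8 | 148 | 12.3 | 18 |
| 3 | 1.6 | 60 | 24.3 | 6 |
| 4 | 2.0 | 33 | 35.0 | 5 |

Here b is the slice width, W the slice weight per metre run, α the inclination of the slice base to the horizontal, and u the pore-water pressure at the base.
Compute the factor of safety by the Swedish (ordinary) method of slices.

FS = 3.22

Ordinary method of slices: FS = Σ[c'·Δl_i + (W_i cosα_i − u_i·Δl_i)·tanφ'] / Σ W_i sinα_i, with Δl_i = b_i / cosα_i.
Slice 1: Δl = 3.0/cos(-2.7°) = 3.003 m; N'_1 = 85·cos(-2.7°) − 8·3.003 = 60.9; c'Δl = 24.63; W sinα = -4.0
Slice 2: Δl = 2.8/cos12.3° = 2.866 m; N'_2 = 148·cos12.3° − 18·2.866 = 93.0; c'Δl = 23.50; W sinα = 31.5
Slice 3: Δl = 1.6/cos24.3° = 1.756 m; N'_3 = 60·cos24.3° − 6·1.756 = 44.2; c'Δl = 14.40; W sinα = 24.7
Slice 4: Δl = 2.0/cos35.0° = 2.442 m; N'_4 = 33·cos35.0° − 5·2.442 = 14.8; c'Δl = 20.02; W sinα = 18.9
Σc'Δl = 82.5 kN/m; ΣN' = 212.9 kN/m; ΣW sinα = 71.1 kN/m
Resisting = 82.5 + 212.9·tan34.5° = 82.5 + 146.3 = 228.8 kN/m
FS = 228.8 / 71.1 = 3.217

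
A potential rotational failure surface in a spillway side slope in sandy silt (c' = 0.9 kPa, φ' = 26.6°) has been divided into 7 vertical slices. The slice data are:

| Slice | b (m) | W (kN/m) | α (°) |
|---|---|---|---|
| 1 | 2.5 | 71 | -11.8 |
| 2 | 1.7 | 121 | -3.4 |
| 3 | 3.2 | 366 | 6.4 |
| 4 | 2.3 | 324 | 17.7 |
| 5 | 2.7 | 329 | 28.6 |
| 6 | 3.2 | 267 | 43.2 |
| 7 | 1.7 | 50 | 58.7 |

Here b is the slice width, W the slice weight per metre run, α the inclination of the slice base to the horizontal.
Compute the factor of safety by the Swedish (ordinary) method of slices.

FS = 1.41

Ordinary method of slices: FS = Σ[c'·Δl_i + (W_i cosα_i)·tanφ'] / Σ W_i sinα_i, with Δl_i = b_i / cosα_i.
Slice 1: Δl = 2.5/cos(-11.8°) = 2.554 m; N'_1 = 71·cos(-11.8°) = 69.5; c'Δl = 2.30; W sinα = -14.5
Slice 2: Δl = 1.7/cos(-3.4°) = 1.703 m; N'_2 = 121·cos(-3.4°) = 120.8; c'Δl = 1.53; W sinα = -7.2
Slice 3: Δl = 3.2/cos6.4° = 3.220 m; N'_3 = 366·cos6.4° = 363.7; c'Δl = 2.90; W sinα = 40.8
Slice 4: Δl = 2.3/cos17.7° = 2.414 m; N'_4 = 324·cos17.7° = 308.7; c'Δl = 2.17; W sinα = 98.5
Slice 5: Δl = 2.7/cos28.6° = 3.075 m; N'_5 = 329·cos28.6° = 288.9; c'Δl = 2.77; W sinα = 157.5
Slice 6: Δl = 3.2/cos43.2° = 4.390 m; N'_6 = 267·cos43.2° = 194.6; c'Δl = 3.95; W sinα = 182.8
Slice 7: Δl = 1.7/cos58.7° = 3.272 m; N'_7 = 50·cos58.7° = 26.0; c'Δl = 2.95; W sinα = 42.7
Σc'Δl = 18.6 kN/m; ΣN' = 1372.1 kN/m; ΣW sinα = 500.6 kN/m
Resisting = 18.6 + 1372.1·tan26.6° = 18.6 + 687.1 = 705.7 kN/m
FS = 705.7 / 500.6 = 1.410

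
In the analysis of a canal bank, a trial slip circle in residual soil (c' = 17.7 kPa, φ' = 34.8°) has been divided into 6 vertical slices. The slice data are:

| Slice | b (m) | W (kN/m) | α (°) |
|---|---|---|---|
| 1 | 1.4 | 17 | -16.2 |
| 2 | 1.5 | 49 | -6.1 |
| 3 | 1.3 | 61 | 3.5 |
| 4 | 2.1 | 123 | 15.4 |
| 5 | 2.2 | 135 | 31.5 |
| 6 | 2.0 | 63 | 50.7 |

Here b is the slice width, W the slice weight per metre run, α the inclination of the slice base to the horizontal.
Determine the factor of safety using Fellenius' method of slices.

FS = 3.39

Ordinary method of slices: FS = Σ[c'·Δl_i + (W_i cosα_i)·tanφ'] / Σ W_i sinα_i, with Δl_i = b_i / cosα_i.
Slice 1: Δl = 1.4/cos(-16.2°) = 1.458 m; N'_1 = 17·cos(-16.2°) = 16.3; c'Δl = 25.80; W sinα = -4.7
Slice 2: Δl = 1.5/cos(-6.1°) = 1.509 m; N'_2 = 49·cos(-6.1°) = 48.7; c'Δl = 26.70; W sinα = -5.2
Slice 3: Δl = 1.3/cos3.5° = 1.302 m; N'_3 = 61·cos3.5° = 60.9; c'Δl = 23.05; W sinα = 3.7
Slice 4: Δl = 2.1/cos15.4° = 2.178 m; N'_4 = 123·cos15.4° = 118.6; c'Δl = 38.55; W sinα = 32.7
Slice 5: Δl = 2.2/cos31.5° = 2.580 m; N'_5 = 135·cos31.5° = 115.1; c'Δl = 45.67; W sinα = 70.5
Slice 6: Δl = 2.0/cos50.7° = 3.158 m; N'_6 = 63·cos50.7° = 39.9; c'Δl = 55.89; W sinα = 48.8
Σc'Δl = 215.7 kN/m; ΣN' = 399.5 kN/m; ΣW sinα = 145.7 kN/m
Resisting = 215.7 + 399.5·tan34.8° = 215.7 + 277.7 = 493.4 kN/m
FS = 493.4 / 145.7 = 3.385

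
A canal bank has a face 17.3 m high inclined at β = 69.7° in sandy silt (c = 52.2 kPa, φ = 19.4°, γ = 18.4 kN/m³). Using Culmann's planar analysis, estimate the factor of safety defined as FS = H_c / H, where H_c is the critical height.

H_c = (4c/γ) · sinβ cosφ / [1 − cos(β − φ)]
    = (4·52.2/18.4) · sin69.7°·cos19.4° / [1 − cos50.3°]
    = 11.348 · 0.8846 / 0.3612 = 27.79 m
FS = H_c / H = 27.79 / 17.3 = 1.606

FS = 1.61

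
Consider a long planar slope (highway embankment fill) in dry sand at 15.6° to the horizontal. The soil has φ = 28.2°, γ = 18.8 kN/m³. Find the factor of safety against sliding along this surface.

For a dry cohesionless infinite slope the factor of safety is FS = tanφ / tanβ.
FS = tan28.2° / tan15.6° = 0.5362 / 0.2792 = 1.920

FS = 1.92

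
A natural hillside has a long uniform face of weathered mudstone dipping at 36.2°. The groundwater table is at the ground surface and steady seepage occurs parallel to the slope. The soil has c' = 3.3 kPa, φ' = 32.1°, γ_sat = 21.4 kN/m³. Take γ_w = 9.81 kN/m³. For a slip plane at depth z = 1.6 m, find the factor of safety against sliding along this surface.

With seepage parallel to the slope and the water table at the surface, the effective normal stress on the slip plane uses the buoyant unit weight γ' = γ_sat − γ_w while the driving shear stress uses γ_sat:
FS = [c' + γ' z cos²β tanφ'] / [γ_sat z sinβ cosβ]
γ' = 21.4 − 9.81 = 11.59 kN/m³
Numerator = 3.3 + 11.59·1.6·cos²36.2°·tan32.1° = 3.3 + 11.59·1.6·0.6512·0.6273 = 10.875 kPa
Denominator = 21.4·1.6·sin36.2°·cos36.2° = 21.4·1.6·0.5906·0.8070 = 16.319 kPa
FS = 10.875 / 16.319 = 0.666

FS = 0.67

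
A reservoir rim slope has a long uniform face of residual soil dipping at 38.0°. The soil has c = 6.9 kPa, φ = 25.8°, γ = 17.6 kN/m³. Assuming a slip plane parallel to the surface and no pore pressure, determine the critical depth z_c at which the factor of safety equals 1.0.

z_c = 2.12 m

Setting FS = 1.00 in FS = [c + γz cos²β tanφ] / [γz sinβ cosβ] and solving for z:
z = c / [γ cosβ (FS·sinβ − cosβ·tanφ)]
  = 6.9 / [17.6·cos38.0°·(1.00·sin38.0° − cos38.0°·tan25.8°)]
  = 6.9 / [17.6·0.7880·(1.00·0.6157 − 0.7880·0.4834)]
  = 6.9 / 3.2554 = 2.120 m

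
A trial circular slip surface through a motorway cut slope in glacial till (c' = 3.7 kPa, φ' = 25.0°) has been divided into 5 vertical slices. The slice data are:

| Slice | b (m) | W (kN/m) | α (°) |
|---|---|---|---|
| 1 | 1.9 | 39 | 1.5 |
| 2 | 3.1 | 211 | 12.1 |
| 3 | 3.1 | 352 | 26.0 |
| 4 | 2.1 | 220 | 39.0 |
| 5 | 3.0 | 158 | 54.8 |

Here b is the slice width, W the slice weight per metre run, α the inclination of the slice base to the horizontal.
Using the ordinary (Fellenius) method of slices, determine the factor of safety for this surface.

FS = 0.95

Ordinary method of slices: FS = Σ[c'·Δl_i + (W_i cosα_i)·tanφ'] / Σ W_i sinα_i, with Δl_i = b_i / cosα_i.
Slice 1: Δl = 1.9/cos1.5° = 1.901 m; N'_1 = 39·cos1.5° = 39.0; c'Δl = 7.03; W sinα = 1.0
Slice 2: Δl = 3.1/cos12.1° = 3.170 m; N'_2 = 211·cos12.1° = 206.3; c'Δl = 11.73; W sinα = 44.2
Slice 3: Δl = 3.1/cos26.0° = 3.449 m; N'_3 = 352·cos26.0° = 316.4; c'Δl = 12.76; W sinα = 154.3
Slice 4: Δl = 2.1/cos39.0° = 2.702 m; N'_4 = 220·cos39.0° = 171.0; c'Δl = 10.00; W sinα = 138.5
Slice 5: Δl = 3.0/cos54.8° = 5.204 m; N'_5 = 158·cos54.8° = 91.1; c'Δl = 19.26; W sinα = 129.1
Σc'Δl = 60.8 kN/m; ΣN' = 823.7 kN/m; ΣW sinα = 467.1 kN/m
Resisting = 60.8 + 823.7·tan25.0° = 60.8 + 384.1 = 444.9 kN/m
FS = 444.9 / 467.1 = 0.952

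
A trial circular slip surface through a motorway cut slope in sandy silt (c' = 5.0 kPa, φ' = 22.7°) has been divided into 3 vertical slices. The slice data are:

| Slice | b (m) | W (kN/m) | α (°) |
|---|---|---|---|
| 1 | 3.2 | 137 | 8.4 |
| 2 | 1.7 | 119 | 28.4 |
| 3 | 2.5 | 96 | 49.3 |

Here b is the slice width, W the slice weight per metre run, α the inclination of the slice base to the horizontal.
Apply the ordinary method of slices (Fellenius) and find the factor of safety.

FS = 1.15

Ordinary method of slices: FS = Σ[c'·Δl_i + (W_i cosα_i)·tanφ'] / Σ W_i sinα_i, with Δl_i = b_i / cosα_i.
Slice 1: Δl = 3.2/cos8.4° = 3.235 m; N'_1 = 137·cos8.4° = 135.5; c'Δl = 16.17; W sinα = 20.0
Slice 2: Δl = 1.7/cos28.4° = 1.933 m; N'_2 = 119·cos28.4° = 104.7; c'Δl = 9.66; W sinα = 56.6
Slice 3: Δl = 2.5/cos49.3° = 3.834 m; N'_3 = 96·cos49.3° = 62.6; c'Δl = 19.17; W sinα = 72.8
Σc'Δl = 45.0 kN/m; ΣN' = 302.8 kN/m; ΣW sinα = 149.4 kN/m
Resisting = 45.0 + 302.8·tan22.7° = 45.0 + 126.7 = 171.7 kN/m
FS = 171.7 / 149.4 = 1.149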